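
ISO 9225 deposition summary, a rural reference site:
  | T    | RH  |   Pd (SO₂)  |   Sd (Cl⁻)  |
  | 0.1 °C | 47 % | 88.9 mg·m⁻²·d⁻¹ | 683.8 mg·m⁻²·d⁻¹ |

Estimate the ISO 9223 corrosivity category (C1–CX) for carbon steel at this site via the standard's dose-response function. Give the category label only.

carbon steel: f(T) = +0.150·(T−10) [T≤10 °C] = -1.4850
  sulphur-dioxide contribution → 10.59 μm/a
  chloride contribution → 27.64 μm/a
  ⇒ r_corr(carbon steel) = 38.23 μm/a
ISO 9223 Table 2 (carbon steel): 25 < 38.2 ≤ 50 μm/a ⇒ C3

C3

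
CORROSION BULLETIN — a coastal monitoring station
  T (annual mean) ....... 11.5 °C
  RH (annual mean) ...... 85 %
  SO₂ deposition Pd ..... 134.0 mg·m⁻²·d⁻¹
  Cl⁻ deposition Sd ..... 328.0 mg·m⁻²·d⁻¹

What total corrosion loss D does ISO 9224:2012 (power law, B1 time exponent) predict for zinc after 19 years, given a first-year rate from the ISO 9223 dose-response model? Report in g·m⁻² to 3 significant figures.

D(19) = 586 g·m⁻²

zinc: f(T) = -0.071·(T−10) [T>10 °C] = -0.1065
  Pd branch = 0.0129·Pd^0.44·e^(0.046·RH+f) = 4.993 μm/a
  Sd branch = 0.0175·Sd^0.57·e^(0.008·RH+0.085·T) = 2.494 μm/a
  sum: 4.993 + 2.494 → r_corr = 7.487 μm/a
Long-term exponent b (ISO 9224 Table 2, B1) = 0.813
  D(19) = 7.487 × 19^0.813 = 7.487 × 10.96 = 82.02 μm
  Mass loss = 82.02 μm × 7.14 g/cm³ = 585.7 g·m⁻²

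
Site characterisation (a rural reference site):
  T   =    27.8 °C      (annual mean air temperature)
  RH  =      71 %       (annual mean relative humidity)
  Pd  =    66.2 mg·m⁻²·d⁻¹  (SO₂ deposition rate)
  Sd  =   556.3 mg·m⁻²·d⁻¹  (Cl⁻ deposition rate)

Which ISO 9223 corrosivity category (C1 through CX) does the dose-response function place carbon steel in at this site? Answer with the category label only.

carbon steel: f(T) = -0.054·(T−10) [T>10 °C] = -0.9612
  SO₂ term: 1.77·66.2^0.52·exp(0.02·71-0.9612) = 24.78
  Cl⁻ term: 0.102·556.3^0.62·exp(0.033·71+0.04·27.8) = 162.6
  r_corr = 24.78 + 162.6 = 187.4 μm/a
Category bounds: 80…200 μm/a bracket r_corr ⇒ C5

C5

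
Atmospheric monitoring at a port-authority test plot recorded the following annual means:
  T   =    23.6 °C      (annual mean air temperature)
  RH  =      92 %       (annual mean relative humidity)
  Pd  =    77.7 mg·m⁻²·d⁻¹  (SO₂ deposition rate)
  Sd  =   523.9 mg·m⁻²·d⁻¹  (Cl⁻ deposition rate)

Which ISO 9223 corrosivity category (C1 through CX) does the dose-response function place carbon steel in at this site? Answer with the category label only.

CX

carbon steel: temperature factor f = -0.054·(13.6) = -0.7344
  SO₂ term: 1.77·77.7^0.52·exp(0.02·92-0.7344) = 51.42
  Sd branch = 0.102·Sd^0.62·e^(0.033·RH+0.04·T) = 264.9 μm/a
  r_corr = 51.42 + 264.9 = 316.3 μm/a
316 μm/a falls in (200, 700] for carbon steel → category CX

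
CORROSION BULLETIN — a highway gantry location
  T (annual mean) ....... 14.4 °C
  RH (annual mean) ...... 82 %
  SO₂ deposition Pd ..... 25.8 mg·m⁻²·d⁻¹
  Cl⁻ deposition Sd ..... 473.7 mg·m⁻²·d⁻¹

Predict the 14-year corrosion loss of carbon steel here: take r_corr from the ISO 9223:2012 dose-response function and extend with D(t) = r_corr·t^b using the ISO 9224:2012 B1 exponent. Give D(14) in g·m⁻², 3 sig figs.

D(14) = 5.08e+03 g·m⁻²

carbon steel: f(T) = -0.054·(T−10) [T>10 °C] = -0.2376
  sulphur-dioxide contribution → 39 μm/a
  chloride contribution → 123.8 μm/a
  ⇒ r_corr(carbon steel) = 162.8 μm/a
Power-law: D(14) = r_corr · 14^0.523
  D(14) = 162.8 × 14^0.523 = 162.8 × 3.976 = 647.3 μm
  Mass loss = 647.3 μm × 7.85 g/cm³ = 5081 g·m⁻²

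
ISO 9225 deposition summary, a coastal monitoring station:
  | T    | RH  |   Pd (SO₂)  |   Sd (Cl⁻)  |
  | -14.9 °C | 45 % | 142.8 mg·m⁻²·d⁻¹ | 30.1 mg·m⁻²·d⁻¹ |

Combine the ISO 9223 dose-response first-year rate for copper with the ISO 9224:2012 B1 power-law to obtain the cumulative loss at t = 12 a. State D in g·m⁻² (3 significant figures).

D(12) = 3.50 g·m⁻²

copper: T≤10 °C ⇒ hinge +0.126·(-14.9−10) = -3.1374
  sulphur-dioxide contribution → 0.01189 μm/a
  chloride contribution → 0.06258 μm/a
  ⇒ r_corr(copper) = 0.07446 μm/a
Power-law: D(12) = r_corr · 12^0.667
  D(12) = 0.07446 × 12^0.667 = 0.07446 × 5.246 = 0.3906 μm
  Mass loss = 0.3906 μm × 8.96 g/cm³ = 3.5 g·m⁻²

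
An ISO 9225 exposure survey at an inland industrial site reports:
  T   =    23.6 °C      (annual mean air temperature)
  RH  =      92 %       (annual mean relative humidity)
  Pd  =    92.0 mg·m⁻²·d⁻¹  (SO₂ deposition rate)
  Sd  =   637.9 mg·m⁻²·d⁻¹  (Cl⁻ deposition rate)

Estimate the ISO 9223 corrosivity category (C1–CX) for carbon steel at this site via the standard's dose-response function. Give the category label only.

carbon steel: f(T) = -0.054·(T−10) [T>10 °C] = -0.7344
  sulphur-dioxide contribution → 56.14 μm/a
  chloride contribution → 299.3 μm/a
  ⇒ r_corr(carbon steel) = 355.4 μm/a
Category bounds: 200…700 μm/a bracket r_corr ⇒ CX

CX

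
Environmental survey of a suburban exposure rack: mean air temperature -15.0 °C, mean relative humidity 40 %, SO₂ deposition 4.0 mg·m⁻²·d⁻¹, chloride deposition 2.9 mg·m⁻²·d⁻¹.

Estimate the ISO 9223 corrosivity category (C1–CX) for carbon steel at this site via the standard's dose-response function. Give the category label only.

carbon steel: T≤10 °C ⇒ hinge +0.150·(-15.0−10) = -3.7500
  Pd branch = 1.77·Pd^0.52·e^(0.02·RH+f) = 0.1905 μm/a
  Cl⁻ term: 0.102·2.9^0.62·exp(0.033·40+0.04·-15.0) = 0.4055
  r_corr = 0.1905 + 0.4055 = 0.596 μm/a
Category bounds: 0…1.3 μm/a bracket r_corr ⇒ C1

C1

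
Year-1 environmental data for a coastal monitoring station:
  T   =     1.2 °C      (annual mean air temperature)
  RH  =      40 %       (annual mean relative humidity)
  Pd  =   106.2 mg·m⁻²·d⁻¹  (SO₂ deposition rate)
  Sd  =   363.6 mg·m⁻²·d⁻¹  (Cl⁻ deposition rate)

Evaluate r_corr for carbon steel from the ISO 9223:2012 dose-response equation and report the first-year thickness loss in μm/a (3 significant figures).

r_corr = 27.4 μm/a

carbon steel: f(T) = +0.150·(T−10) [T≤10 °C] = -1.3200
  Pd branch = 1.77·Pd^0.52·e^(0.02·RH+f) = 11.9 μm/a
  Sd branch = 0.102·Sd^0.62·e^(0.033·RH+0.04·T) = 15.5 μm/a
  sum: 11.9 + 15.5 → r_corr = 27.4 μm/a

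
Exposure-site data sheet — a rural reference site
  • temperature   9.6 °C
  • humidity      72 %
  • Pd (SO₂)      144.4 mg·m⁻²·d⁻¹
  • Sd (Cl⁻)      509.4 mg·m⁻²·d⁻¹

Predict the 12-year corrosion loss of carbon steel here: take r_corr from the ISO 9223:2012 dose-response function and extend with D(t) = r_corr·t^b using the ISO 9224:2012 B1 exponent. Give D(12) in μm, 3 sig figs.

carbon steel: T≤10 °C ⇒ hinge +0.150·(9.6−10) = -0.0600
  Pd branch = 1.77·Pd^0.52·e^(0.02·RH+f) = 93.38 μm/a
  Sd branch = 0.102·Sd^0.62·e^(0.033·RH+0.04·T) = 76.85 μm/a
  r_corr = 93.38 + 76.85 = 170.2 μm/a
Power-law: D(12) = r_corr · 12^0.523
  D(12) = 170.2 × 12^0.523 = 170.2 × 3.668 = 624.4 μm

D(12) = 624 μm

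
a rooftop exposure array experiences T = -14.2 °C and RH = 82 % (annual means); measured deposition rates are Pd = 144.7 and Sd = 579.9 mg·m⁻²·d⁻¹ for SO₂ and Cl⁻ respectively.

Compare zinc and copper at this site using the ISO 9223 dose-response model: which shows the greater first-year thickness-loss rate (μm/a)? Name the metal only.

zinc

zinc: T≤10 °C ⇒ hinge +0.038·(-14.2−10) = -0.9196
  Pd branch = 0.0129·Pd^0.44·e^(0.046·RH+f) = 1.995 μm/a
  Cl⁻ term: 0.0175·579.9^0.57·exp(0.008·82+0.085·-14.2) = 0.3792
  sum: 1.995 + 0.3792 → r_corr = 2.374 μm/a
copper: T≤10 °C ⇒ hinge +0.126·(-14.2−10) = -3.0492
  SO₂ term: 0.0053·144.7^0.26·exp(0.059·82-3.0492) = 0.1156
  Cl⁻ term: 0.01025·579.9^0.27·exp(0.036·82+0.049·-14.2) = 0.5454
  r_corr = 0.1156 + 0.5454 = 0.6609 μm/a
Ordering by μm/a: zinc (2.37) > copper (0.661)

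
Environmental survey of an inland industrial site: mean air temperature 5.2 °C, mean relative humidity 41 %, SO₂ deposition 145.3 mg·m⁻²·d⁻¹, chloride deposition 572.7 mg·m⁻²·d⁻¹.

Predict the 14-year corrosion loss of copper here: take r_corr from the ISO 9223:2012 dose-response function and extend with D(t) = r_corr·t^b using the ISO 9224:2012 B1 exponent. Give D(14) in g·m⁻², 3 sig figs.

copper: f(T) = +0.126·(T−10) [T≤10 °C] = -0.6048
  Pd branch = 0.0053·Pd^0.26·e^(0.059·RH+f) = 0.1187 μm/a
  Cl⁻ term: 0.01025·572.7^0.27·exp(0.036·41+0.049·5.2) = 0.3214
  r_corr = 0.1187 + 0.3214 = 0.4401 μm/a
ISO 9224: D(t) = r_corr · t^b with b = 0.667 (copper, B1)
  D(14) = 0.4401 × 14^0.667 = 0.4401 × 5.814 = 2.559 μm
  Mass loss = 2.559 μm × 8.96 g/cm³ = 22.92 g·m⁻²

D(14) = 22.9 g·m⁻²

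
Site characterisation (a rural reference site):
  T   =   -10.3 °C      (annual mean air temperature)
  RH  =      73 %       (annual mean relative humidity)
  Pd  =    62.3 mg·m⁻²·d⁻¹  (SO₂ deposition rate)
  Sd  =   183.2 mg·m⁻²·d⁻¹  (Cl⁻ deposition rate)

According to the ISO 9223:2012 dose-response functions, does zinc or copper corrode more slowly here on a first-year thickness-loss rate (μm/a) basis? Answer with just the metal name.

zinc: temperature factor f = +0.038·(-20.3) = -0.7714
  sulphur-dioxide contribution → 1.056 μm/a
  chloride contribution → 0.2549 μm/a
  total first-year rate 1.31 μm/a
copper: T≤10 °C ⇒ hinge +0.126·(-10.3−10) = -2.5578
  sulphur-dioxide contribution → 0.08923 μm/a
  chloride contribution → 0.3498 μm/a
  total first-year rate 0.4391 μm/a
Ordering by μm/a: zinc (1.31) > copper (0.439)

copper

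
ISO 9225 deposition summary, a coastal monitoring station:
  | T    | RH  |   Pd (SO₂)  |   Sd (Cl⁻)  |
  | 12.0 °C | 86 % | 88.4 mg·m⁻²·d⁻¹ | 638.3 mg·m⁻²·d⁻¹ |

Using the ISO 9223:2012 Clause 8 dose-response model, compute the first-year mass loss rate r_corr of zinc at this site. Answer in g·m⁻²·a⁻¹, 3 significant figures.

zinc: temperature factor f = -0.071·(2.0) = -0.1420
  sulphur-dioxide contribution → 4.202 μm/a
  chloride contribution → 3.834 μm/a
  total first-year rate 8.036 μm/a
Convert to mass loss: 8.036 μm/a × 7.14 g/cm³ = 57.38 g·m⁻²·a⁻¹

r_corr = 57.4 g·m⁻²·a⁻¹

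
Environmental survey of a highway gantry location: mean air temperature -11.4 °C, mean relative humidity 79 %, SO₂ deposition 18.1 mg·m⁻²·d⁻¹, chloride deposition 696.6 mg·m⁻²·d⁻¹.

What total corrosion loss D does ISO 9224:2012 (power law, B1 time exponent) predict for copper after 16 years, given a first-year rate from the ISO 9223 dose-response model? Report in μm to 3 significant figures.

D(16) = 4.26 μm

copper: T≤10 °C ⇒ hinge +0.126·(-11.4−10) = -2.6964
  Pd branch = 0.0053·Pd^0.26·e^(0.059·RH+f) = 0.08026 μm/a
  Cl⁻ term: 0.01025·696.6^0.27·exp(0.036·79+0.049·-11.4) = 0.59
  r_corr = 0.08026 + 0.59 = 0.6703 μm/a
ISO 9224: D(t) = r_corr · t^b with b = 0.667 (copper, B1)
  D(16) = 0.6703 × 16^0.667 = 0.6703 × 6.355 = 4.26 μm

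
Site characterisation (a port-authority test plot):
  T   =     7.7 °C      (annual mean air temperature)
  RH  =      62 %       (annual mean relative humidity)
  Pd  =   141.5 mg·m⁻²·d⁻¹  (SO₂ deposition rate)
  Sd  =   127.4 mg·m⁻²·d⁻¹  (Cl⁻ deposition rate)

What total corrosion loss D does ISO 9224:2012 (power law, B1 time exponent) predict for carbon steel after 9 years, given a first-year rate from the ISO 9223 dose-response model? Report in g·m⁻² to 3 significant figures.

D(9) = 1.95e+03 g·m⁻²

carbon steel: f(T) = +0.150·(T−10) [T≤10 °C] = -0.3450
  Pd branch = 1.77·Pd^0.52·e^(0.02·RH+f) = 56.89 μm/a
  Cl⁻ term: 0.102·127.4^0.62·exp(0.033·62+0.04·7.7) = 21.68
  sum: 56.89 + 21.68 → r_corr = 78.58 μm/a
ISO 9224: D(t) = r_corr · t^b with b = 0.523 (carbon steel, B1)
  D(9) = 78.58 × 9^0.523 = 78.58 × 3.156 = 247.9 μm
  Mass loss = 247.9 μm × 7.85 g/cm³ = 1946 g·m⁻²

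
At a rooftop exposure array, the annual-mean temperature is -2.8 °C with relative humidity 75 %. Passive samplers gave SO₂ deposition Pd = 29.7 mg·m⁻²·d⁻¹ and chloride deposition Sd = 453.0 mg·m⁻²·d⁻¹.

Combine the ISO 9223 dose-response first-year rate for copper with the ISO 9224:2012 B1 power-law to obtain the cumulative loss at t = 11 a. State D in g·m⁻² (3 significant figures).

copper: temperature factor f = +0.126·(-12.8) = -1.6128
  sulphur-dioxide contribution → 0.2131 μm/a
  chloride contribution → 0.6932 μm/a
  ⇒ r_corr(copper) = 0.9063 μm/a
Power-law: D(11) = r_corr · 11^0.667
  D(11) = 0.9063 × 11^0.667 = 0.9063 × 4.95 = 4.486 μm
  Mass loss = 4.486 μm × 8.96 g/cm³ = 40.2 g·m⁻²

D(11) = 40.2 g·m⁻²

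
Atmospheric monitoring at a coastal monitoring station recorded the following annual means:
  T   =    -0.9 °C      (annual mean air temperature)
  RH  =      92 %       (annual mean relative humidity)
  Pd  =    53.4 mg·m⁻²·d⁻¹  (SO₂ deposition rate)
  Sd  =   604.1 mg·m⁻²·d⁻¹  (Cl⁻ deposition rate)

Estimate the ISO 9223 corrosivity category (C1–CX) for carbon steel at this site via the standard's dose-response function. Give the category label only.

carbon steel: T≤10 °C ⇒ hinge +0.150·(-0.9−10) = -1.6350
  SO₂ term: 1.77·53.4^0.52·exp(0.02·92-1.6350) = 17.19
  Sd branch = 0.102·Sd^0.62·e^(0.033·RH+0.04·T) = 108.6 μm/a
  r_corr = 17.19 + 108.6 = 125.8 μm/a
126 μm/a falls in (80, 200] for carbon steel → category C5

C5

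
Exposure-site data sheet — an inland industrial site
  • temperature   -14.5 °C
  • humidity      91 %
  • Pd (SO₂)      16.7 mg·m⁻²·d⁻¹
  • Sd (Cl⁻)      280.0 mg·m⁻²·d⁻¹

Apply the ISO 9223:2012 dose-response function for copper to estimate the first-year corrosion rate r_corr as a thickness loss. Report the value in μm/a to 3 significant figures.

copper: f(T) = +0.126·(T−10) [T≤10 °C] = -3.0870
  sulphur-dioxide contribution → 0.108 μm/a
  chloride contribution → 0.6104 μm/a
  ⇒ r_corr(copper) = 0.7184 μm/a

r_corr = 0.718 μm/a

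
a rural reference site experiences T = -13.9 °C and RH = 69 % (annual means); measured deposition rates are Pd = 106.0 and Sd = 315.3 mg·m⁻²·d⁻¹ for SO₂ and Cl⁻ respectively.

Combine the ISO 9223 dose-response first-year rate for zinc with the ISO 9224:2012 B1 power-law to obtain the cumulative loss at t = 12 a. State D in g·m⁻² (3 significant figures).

zinc: temperature factor f = +0.038·(-23.9) = -0.9082
  Pd branch = 0.0129·Pd^0.44·e^(0.046·RH+f) = 0.9677 μm/a
  Cl⁻ term: 0.0175·315.3^0.57·exp(0.008·69+0.085·-13.9) = 0.2477
  r_corr = 0.9677 + 0.2477 = 1.215 μm/a
Long-term exponent b (ISO 9224 Table 2, B1) = 0.813
  D(12) = 1.215 × 12^0.813 = 1.215 × 7.54 = 9.164 μm
  Mass loss = 9.164 μm × 7.14 g/cm³ = 65.43 g·m⁻²

D(12) = 65.4 g·m⁻²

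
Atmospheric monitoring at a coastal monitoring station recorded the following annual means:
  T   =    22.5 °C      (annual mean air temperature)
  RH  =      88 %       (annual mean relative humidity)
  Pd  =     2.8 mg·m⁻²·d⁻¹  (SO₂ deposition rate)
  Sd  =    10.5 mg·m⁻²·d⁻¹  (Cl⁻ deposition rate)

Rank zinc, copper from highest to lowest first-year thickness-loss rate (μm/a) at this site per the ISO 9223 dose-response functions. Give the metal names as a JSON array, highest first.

["copper", "zinc"]

zinc: f(T) = -0.071·(T−10) [T>10 °C] = -0.8875
  Pd branch = 0.0129·Pd^0.44·e^(0.046·RH+f) = 0.4785 μm/a
  Sd branch = 0.0175·Sd^0.57·e^(0.008·RH+0.085·T) = 0.9151 μm/a
  sum: 0.4785 + 0.9151 → r_corr = 1.394 μm/a
copper: f(T) = -0.080·(T−10) [T>10 °C] = -1.0000
  Pd branch = 0.0053·Pd^0.26·e^(0.059·RH+f) = 0.4582 μm/a
  Cl⁻ term: 0.01025·10.5^0.27·exp(0.036·88+0.049·22.5) = 1.384
  r_corr = 0.4582 + 1.384 = 1.842 μm/a
Ordering by μm/a: copper (1.84) > zinc (1.39)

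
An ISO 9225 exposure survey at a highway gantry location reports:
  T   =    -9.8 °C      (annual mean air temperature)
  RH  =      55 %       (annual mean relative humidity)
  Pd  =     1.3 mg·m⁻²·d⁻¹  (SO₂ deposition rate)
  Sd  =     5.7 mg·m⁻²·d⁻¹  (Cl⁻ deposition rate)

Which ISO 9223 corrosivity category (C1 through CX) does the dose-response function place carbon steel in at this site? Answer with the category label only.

carbon steel: f(T) = +0.150·(T−10) [T≤10 °C] = -2.9700
  sulphur-dioxide contribution → 0.3127 μm/a
  chloride contribution → 1.245 μm/a
  ⇒ r_corr(carbon steel) = 1.558 μm/a
1.56 μm/a falls in (1.3, 25] for carbon steel → category C2

C2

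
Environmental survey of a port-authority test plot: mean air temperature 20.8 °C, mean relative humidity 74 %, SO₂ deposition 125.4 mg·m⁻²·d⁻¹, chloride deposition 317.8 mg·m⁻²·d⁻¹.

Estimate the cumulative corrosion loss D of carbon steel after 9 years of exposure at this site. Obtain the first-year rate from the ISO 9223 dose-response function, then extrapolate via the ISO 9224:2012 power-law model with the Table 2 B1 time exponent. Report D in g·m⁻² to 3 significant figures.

carbon steel: f(T) = -0.054·(T−10) [T>10 °C] = -0.5832
  SO₂ term: 1.77·125.4^0.52·exp(0.02·74-0.5832) = 53.53
  Sd branch = 0.102·Sd^0.62·e^(0.033·RH+0.04·T) = 95.9 μm/a
  r_corr = 53.53 + 95.9 = 149.4 μm/a
Long-term exponent b (ISO 9224 Table 2, B1) = 0.523
  D(9) = 149.4 × 9^0.523 = 149.4 × 3.156 = 471.5 μm
  Mass loss = 471.5 μm × 7.85 g/cm³ = 3701 g·m⁻²

D(9) = 3.70e+03 g·m⁻²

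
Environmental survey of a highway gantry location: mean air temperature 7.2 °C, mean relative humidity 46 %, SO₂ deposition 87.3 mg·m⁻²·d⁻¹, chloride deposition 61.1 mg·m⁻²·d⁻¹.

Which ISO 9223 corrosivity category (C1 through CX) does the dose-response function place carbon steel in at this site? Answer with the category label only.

C3

carbon steel: temperature factor f = +0.150·(-2.8) = -0.4200
  sulphur-dioxide contribution → 29.82 μm/a
  chloride contribution → 7.948 μm/a
  total first-year rate 37.76 μm/a
37.8 μm/a falls in (25, 50] for carbon steel → category C3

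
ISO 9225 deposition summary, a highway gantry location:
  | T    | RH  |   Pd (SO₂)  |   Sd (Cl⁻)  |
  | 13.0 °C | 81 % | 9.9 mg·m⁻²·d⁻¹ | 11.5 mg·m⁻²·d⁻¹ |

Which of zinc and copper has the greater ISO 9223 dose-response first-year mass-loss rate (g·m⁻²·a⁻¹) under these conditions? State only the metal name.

zinc: temperature factor f = -0.071·(3.0) = -0.2130
  SO₂ term: 0.0129·9.9^0.44·exp(0.046·81-0.2130) = 1.187
  Sd branch = 0.0175·Sd^0.57·e^(0.008·RH+0.085·T) = 0.4064 μm/a
  sum: 1.187 + 0.4064 → r_corr = 1.593 μm/a
  mass loss = 1.593 μm/a × 7.14 g/cm³ = 11.37 g·m⁻²·a⁻¹
copper: temperature factor f = -0.080·(3.0) = -0.2400
  SO₂ term: 0.0053·9.9^0.26·exp(0.059·81-0.2400) = 0.9003
  Sd branch = 0.01025·Sd^0.27·e^(0.036·RH+0.049·T) = 0.6921 μm/a
  r_corr = 0.9003 + 0.6921 = 1.592 μm/a
  mass loss = 1.592 μm/a × 8.96 g/cm³ = 14.27 g·m⁻²·a⁻¹
Ordering by g·m⁻²·a⁻¹: copper (14.3) > zinc (11.4)

copper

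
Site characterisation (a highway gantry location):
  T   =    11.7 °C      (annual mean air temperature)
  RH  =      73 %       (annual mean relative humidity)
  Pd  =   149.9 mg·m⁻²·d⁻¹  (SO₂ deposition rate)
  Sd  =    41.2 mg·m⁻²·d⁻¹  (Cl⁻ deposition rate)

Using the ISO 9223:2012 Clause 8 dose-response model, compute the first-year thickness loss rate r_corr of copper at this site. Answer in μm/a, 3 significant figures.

copper: T>10 °C ⇒ hinge -0.080·(11.7−10) = -0.1360
  Pd branch = 0.0053·Pd^0.26·e^(0.059·RH+f) = 1.263 μm/a
  Sd branch = 0.01025·Sd^0.27·e^(0.036·RH+0.049·T) = 0.6872 μm/a
  r_corr = 1.263 + 0.6872 = 1.95 μm/a

r_corr = 1.95 μm/a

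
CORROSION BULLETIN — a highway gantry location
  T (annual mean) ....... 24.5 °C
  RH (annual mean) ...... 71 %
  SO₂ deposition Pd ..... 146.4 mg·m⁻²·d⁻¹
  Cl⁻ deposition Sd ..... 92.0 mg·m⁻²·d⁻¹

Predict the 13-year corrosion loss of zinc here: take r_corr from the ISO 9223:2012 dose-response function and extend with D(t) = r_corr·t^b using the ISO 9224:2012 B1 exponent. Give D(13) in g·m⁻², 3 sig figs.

zinc: temperature factor f = -0.071·(14.5) = -1.0295
  sulphur-dioxide contribution → 1.083 μm/a
  chloride contribution → 3.262 μm/a
  total first-year rate 4.345 μm/a
Power-law: D(13) = r_corr · 13^0.813
  D(13) = 4.345 × 13^0.813 = 4.345 × 8.047 = 34.97 μm
  Mass loss = 34.97 μm × 7.14 g/cm³ = 249.7 g·m⁻²

D(13) = 250 g·m⁻²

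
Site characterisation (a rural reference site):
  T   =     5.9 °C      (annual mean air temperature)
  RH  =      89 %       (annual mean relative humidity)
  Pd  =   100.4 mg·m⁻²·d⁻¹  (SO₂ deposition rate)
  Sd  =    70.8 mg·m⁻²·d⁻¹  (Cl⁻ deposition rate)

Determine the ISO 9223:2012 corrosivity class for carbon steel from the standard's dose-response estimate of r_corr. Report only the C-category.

carbon steel: temperature factor f = +0.150·(-4.1) = -0.6150
  sulphur-dioxide contribution → 62.35 μm/a
  chloride contribution → 34.17 μm/a
  ⇒ r_corr(carbon steel) = 96.52 μm/a
Category bounds: 80…200 μm/a bracket r_corr ⇒ C5

C5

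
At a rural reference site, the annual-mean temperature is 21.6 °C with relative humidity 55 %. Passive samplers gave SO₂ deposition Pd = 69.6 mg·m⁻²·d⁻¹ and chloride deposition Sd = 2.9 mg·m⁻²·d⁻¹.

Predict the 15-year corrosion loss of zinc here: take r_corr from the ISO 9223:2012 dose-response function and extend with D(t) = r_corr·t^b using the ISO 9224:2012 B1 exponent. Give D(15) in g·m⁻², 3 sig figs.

zinc: temperature factor f = -0.071·(11.6) = -0.8236
  sulphur-dioxide contribution → 0.4596 μm/a
  chloride contribution → 0.3127 μm/a
  ⇒ r_corr(zinc) = 0.7723 μm/a
Power-law: D(15) = r_corr · 15^0.813
  D(15) = 0.7723 × 15^0.813 = 0.7723 × 9.04 = 6.981 μm
  Mass loss = 6.981 μm × 7.14 g/cm³ = 49.85 g·m⁻²

D(15) = 49.8 g·m⁻²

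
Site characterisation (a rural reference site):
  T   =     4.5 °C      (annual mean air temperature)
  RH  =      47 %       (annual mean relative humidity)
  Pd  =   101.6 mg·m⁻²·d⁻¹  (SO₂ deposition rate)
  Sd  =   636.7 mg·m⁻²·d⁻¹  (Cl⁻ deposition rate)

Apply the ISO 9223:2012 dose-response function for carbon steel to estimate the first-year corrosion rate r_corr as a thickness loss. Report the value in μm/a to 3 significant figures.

carbon steel: temperature factor f = +0.150·(-5.5) = -0.8250
  Pd branch = 1.77·Pd^0.52·e^(0.02·RH+f) = 21.95 μm/a
  Sd branch = 0.102·Sd^0.62·e^(0.033·RH+0.04·T) = 31.54 μm/a
  r_corr = 21.95 + 31.54 = 53.49 μm/a

r_corr = 53.5 μm/a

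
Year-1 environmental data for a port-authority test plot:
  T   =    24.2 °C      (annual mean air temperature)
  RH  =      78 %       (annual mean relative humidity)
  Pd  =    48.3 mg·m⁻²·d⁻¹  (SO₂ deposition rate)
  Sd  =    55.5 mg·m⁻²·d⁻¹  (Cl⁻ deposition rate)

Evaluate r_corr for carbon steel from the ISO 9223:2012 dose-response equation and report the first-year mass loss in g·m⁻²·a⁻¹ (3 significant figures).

carbon steel: T>10 °C ⇒ hinge -0.054·(24.2−10) = -0.7668
  sulphur-dioxide contribution → 29.38 μm/a
  chloride contribution → 42.49 μm/a
  ⇒ r_corr(carbon steel) = 71.88 μm/a
Convert to mass loss: 71.88 μm/a × 7.85 g/cm³ = 564.2 g·m⁻²·a⁻¹

r_corr = 564 g·m⁻²·a⁻¹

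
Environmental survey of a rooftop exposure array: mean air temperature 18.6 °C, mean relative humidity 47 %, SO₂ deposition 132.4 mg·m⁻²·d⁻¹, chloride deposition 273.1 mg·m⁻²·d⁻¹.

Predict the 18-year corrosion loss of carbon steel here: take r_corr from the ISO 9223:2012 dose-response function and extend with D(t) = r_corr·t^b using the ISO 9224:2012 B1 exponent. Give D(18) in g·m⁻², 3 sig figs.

carbon steel: T>10 °C ⇒ hinge -0.054·(18.6−10) = -0.4644
  Pd branch = 1.77·Pd^0.52·e^(0.02·RH+f) = 36.13 μm/a
  Sd branch = 0.102·Sd^0.62·e^(0.033·RH+0.04·T) = 32.8 μm/a
  r_corr = 36.13 + 32.8 = 68.93 μm/a
Long-term exponent b (ISO 9224 Table 2, B1) = 0.523
  D(18) = 68.93 × 18^0.523 = 68.93 × 4.534 = 312.5 μm
  Mass loss = 312.5 μm × 7.85 g/cm³ = 2453 g·m⁻²

D(18) = 2.45e+03 g·m⁻²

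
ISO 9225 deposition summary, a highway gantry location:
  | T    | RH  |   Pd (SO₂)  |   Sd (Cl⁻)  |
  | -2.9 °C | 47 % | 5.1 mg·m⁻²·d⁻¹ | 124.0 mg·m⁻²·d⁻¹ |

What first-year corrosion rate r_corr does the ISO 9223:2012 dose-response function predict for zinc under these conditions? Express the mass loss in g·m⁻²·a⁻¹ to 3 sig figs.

zinc: temperature factor f = +0.038·(-12.9) = -0.4902
  SO₂ term: 0.0129·5.1^0.44·exp(0.046·47-0.4902) = 0.1406
  Sd branch = 0.0175·Sd^0.57·e^(0.008·RH+0.085·T) = 0.3108 μm/a
  r_corr = 0.1406 + 0.3108 = 0.4514 μm/a
Convert to mass loss: 0.4514 μm/a × 7.14 g/cm³ = 3.223 g·m⁻²·a⁻¹

r_corr = 3.22 g·m⁻²·a⁻¹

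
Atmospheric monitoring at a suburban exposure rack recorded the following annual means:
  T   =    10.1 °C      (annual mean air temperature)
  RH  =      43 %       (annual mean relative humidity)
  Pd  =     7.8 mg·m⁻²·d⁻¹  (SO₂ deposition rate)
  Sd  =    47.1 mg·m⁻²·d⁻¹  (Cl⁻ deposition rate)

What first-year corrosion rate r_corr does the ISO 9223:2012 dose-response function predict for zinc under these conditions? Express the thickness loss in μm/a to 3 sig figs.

r_corr = 0.752 μm/a

zinc: f(T) = -0.071·(T−10) [T>10 °C] = -0.0071
  sulphur-dioxide contribution → 0.2286 μm/a
  chloride contribution → 0.5235 μm/a
  ⇒ r_corr(zinc) = 0.7521 μm/a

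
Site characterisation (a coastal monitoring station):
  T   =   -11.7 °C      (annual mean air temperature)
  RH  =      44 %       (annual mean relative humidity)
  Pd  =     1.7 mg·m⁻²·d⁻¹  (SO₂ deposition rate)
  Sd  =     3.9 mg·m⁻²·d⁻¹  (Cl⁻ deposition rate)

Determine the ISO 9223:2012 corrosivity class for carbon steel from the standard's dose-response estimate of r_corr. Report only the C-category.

carbon steel: f(T) = +0.150·(T−10) [T≤10 °C] = -3.2550
  sulphur-dioxide contribution → 0.2169 μm/a
  chloride contribution → 0.6345 μm/a
  ⇒ r_corr(carbon steel) = 0.8514 μm/a
ISO 9223 Table 2 (carbon steel): 0 < 0.851 ≤ 1.3 μm/a ⇒ C1

C1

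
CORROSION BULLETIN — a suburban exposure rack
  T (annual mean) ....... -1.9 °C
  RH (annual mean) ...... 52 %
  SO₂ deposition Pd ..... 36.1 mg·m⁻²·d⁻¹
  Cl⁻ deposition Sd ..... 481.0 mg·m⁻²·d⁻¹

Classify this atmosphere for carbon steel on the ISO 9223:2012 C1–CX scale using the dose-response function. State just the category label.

carbon steel: temperature factor f = +0.150·(-11.9) = -1.7850
  sulphur-dioxide contribution → 5.424 μm/a
  chloride contribution → 24.2 μm/a
  total first-year rate 29.62 μm/a
Category bounds: 25…50 μm/a bracket r_corr ⇒ C3

C3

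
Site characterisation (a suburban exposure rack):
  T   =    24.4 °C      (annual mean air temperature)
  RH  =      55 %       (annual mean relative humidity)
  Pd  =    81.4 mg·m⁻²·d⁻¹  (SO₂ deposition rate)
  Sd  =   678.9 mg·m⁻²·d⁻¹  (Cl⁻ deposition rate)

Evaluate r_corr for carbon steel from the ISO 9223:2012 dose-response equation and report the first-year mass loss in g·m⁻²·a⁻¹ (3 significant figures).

carbon steel: temperature factor f = -0.054·(14.4) = -0.7776
  SO₂ term: 1.77·81.4^0.52·exp(0.02·55-0.7776) = 24.07
  Sd branch = 0.102·Sd^0.62·e^(0.033·RH+0.04·T) = 94.72 μm/a
  r_corr = 24.07 + 94.72 = 118.8 μm/a
Convert to mass loss: 118.8 μm/a × 7.85 g/cm³ = 932.5 g·m⁻²·a⁻¹

r_corr = 933 g·m⁻²·a⁻¹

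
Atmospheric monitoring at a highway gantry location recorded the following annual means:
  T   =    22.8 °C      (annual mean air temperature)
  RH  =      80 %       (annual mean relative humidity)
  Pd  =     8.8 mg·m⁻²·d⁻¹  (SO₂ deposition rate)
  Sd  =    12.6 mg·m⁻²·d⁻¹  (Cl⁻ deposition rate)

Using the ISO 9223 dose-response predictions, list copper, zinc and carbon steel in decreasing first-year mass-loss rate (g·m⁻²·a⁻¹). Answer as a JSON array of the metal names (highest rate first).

copper: temperature factor f = -0.080·(12.8) = -1.0240
  sulphur-dioxide contribution → 0.3758 μm/a
  chloride contribution → 1.106 μm/a
  total first-year rate 1.482 μm/a
  mass loss = 1.482 μm/a × 8.96 g/cm³ = 13.28 g·m⁻²·a⁻¹
zinc: T>10 °C ⇒ hinge -0.071·(22.8−10) = -0.9088
  sulphur-dioxide contribution → 0.5366 μm/a
  chloride contribution → 0.9769 μm/a
  ⇒ r_corr(zinc) = 1.514 μm/a
  mass loss = 1.514 μm/a × 7.14 g/cm³ = 10.81 g·m⁻²·a⁻¹
carbon steel: T>10 °C ⇒ hinge -0.054·(22.8−10) = -0.6912
  sulphur-dioxide contribution → 13.61 μm/a
  chloride contribution → 17.12 μm/a
  total first-year rate 30.73 μm/a
  mass loss = 30.73 μm/a × 7.85 g/cm³ = 241.2 g·m⁻²·a⁻¹
Ordering by g·m⁻²·a⁻¹: carbon steel (241) > copper (13.3) > zinc (10.8)

["carbon steel", "copper", "zinc"]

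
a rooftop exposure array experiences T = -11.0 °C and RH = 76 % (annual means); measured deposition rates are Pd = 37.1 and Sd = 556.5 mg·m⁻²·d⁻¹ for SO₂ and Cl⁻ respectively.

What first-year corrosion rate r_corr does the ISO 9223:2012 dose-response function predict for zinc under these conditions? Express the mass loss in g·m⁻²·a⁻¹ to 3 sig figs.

r_corr = 10.0 g·m⁻²·a⁻¹

zinc: T≤10 °C ⇒ hinge +0.038·(-11.0−10) = -0.7980
  SO₂ term: 0.0129·37.1^0.44·exp(0.046·76-0.7980) = 0.9394
  Sd branch = 0.0175·Sd^0.57·e^(0.008·RH+0.085·T) = 0.4634 μm/a
  sum: 0.9394 + 0.4634 → r_corr = 1.403 μm/a
Convert to mass loss: 1.403 μm/a × 7.14 g/cm³ = 10.02 g·m⁻²·a⁻¹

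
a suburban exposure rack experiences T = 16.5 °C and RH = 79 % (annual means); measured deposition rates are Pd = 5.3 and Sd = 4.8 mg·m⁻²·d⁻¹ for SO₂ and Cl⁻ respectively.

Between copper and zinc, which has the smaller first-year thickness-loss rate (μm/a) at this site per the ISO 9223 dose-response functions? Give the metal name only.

zinc

copper: f(T) = -0.080·(T−10) [T>10 °C] = -0.5200
  Pd branch = 0.0053·Pd^0.26·e^(0.059·RH+f) = 0.514 μm/a
  Cl⁻ term: 0.01025·4.8^0.27·exp(0.036·79+0.049·16.5) = 0.6038
  sum: 0.514 + 0.6038 → r_corr = 1.118 μm/a
zinc: T>10 °C ⇒ hinge -0.071·(16.5−10) = -0.4615
  Pd branch = 0.0129·Pd^0.44·e^(0.046·RH+f) = 0.6413 μm/a
  Cl⁻ term: 0.0175·4.8^0.57·exp(0.008·79+0.085·16.5) = 0.3273
  sum: 0.6413 + 0.3273 → r_corr = 0.9686 μm/a
Ordering by μm/a: copper (1.12) > zinc (0.969)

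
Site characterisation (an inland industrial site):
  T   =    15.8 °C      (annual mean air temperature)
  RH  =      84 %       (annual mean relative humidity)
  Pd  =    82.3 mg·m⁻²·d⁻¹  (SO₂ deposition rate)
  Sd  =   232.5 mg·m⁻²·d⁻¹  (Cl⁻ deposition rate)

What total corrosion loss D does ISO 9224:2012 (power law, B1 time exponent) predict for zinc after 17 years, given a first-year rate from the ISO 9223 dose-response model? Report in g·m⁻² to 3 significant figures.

zinc: T>10 °C ⇒ hinge -0.071·(15.8−10) = -0.4118
  SO₂ term: 0.0129·82.3^0.44·exp(0.046·84-0.4118) = 2.836
  Sd branch = 0.0175·Sd^0.57·e^(0.008·RH+0.085·T) = 2.931 μm/a
  sum: 2.836 + 2.931 → r_corr = 5.766 μm/a
Long-term exponent b (ISO 9224 Table 2, B1) = 0.813
  D(17) = 5.766 × 17^0.813 = 5.766 × 10.01 = 57.71 μm
  Mass loss = 57.71 μm × 7.14 g/cm³ = 412.1 g·m⁻²

D(17) = 412 g·m⁻²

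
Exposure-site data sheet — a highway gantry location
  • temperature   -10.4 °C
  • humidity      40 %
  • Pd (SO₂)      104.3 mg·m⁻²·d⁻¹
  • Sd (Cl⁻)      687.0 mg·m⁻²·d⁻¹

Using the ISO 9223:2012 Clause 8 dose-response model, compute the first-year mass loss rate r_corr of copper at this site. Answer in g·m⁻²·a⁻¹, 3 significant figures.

r_corr = 1.49 g·m⁻²·a⁻¹

copper: f(T) = +0.126·(T−10) [T≤10 °C] = -2.5704
  Pd branch = 0.0053·Pd^0.26·e^(0.059·RH+f) = 0.01438 μm/a
  Cl⁻ term: 0.01025·687.0^0.27·exp(0.036·40+0.049·-10.4) = 0.1516
  sum: 0.01438 + 0.1516 → r_corr = 0.166 μm/a
Convert to mass loss: 0.166 μm/a × 8.96 g/cm³ = 1.487 g·m⁻²·a⁻¹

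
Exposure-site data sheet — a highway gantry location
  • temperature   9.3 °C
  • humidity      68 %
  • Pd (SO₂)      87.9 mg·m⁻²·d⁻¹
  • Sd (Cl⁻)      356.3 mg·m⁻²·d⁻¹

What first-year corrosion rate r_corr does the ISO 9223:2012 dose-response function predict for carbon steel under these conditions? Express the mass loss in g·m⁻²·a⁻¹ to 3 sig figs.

r_corr = 918 g·m⁻²·a⁻¹

carbon steel: temperature factor f = +0.150·(-0.7) = -0.1050
  SO₂ term: 1.77·87.9^0.52·exp(0.02·68-0.1050) = 63.66
  Sd branch = 0.102·Sd^0.62·e^(0.033·RH+0.04·T) = 53.31 μm/a
  sum: 63.66 + 53.31 → r_corr = 117 μm/a
Convert to mass loss: 117 μm/a × 7.85 g/cm³ = 918.3 g·m⁻²·a⁻¹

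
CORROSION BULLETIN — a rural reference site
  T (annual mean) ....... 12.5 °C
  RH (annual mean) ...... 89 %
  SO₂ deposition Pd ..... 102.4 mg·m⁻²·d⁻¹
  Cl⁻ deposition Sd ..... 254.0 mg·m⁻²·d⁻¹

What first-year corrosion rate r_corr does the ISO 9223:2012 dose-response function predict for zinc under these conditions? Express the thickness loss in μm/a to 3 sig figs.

zinc: T>10 °C ⇒ hinge -0.071·(12.5−10) = -0.1775
  SO₂ term: 0.0129·102.4^0.44·exp(0.046·89-0.1775) = 4.966
  Cl⁻ term: 0.0175·254.0^0.57·exp(0.008·89+0.085·12.5) = 2.424
  r_corr = 4.966 + 2.424 = 7.39 μm/a

r_corr = 7.39 μm/a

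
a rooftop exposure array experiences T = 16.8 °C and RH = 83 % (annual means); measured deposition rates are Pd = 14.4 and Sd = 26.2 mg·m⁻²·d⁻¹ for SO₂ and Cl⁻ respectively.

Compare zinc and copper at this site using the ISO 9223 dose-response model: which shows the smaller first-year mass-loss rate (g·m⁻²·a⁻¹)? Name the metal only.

zinc

zinc: temperature factor f = -0.071·(6.8) = -0.4828
  Pd branch = 0.0129·Pd^0.44·e^(0.046·RH+f) = 1.171 μm/a
  Sd branch = 0.0175·Sd^0.57·e^(0.008·RH+0.085·T) = 0.912 μm/a
  sum: 1.171 + 0.912 → r_corr = 2.084 μm/a
  mass loss = 2.084 μm/a × 7.14 g/cm³ = 14.88 g·m⁻²·a⁻¹
copper: temperature factor f = -0.080·(6.8) = -0.5440
  SO₂ term: 0.0053·14.4^0.26·exp(0.059·83-0.5440) = 0.824
  Cl⁻ term: 0.01025·26.2^0.27·exp(0.036·83+0.049·16.8) = 1.119
  r_corr = 0.824 + 1.119 = 1.943 μm/a
  mass loss = 1.943 μm/a × 8.96 g/cm³ = 17.41 g·m⁻²·a⁻¹
Ordering by g·m⁻²·a⁻¹: copper (17.4) > zinc (14.9)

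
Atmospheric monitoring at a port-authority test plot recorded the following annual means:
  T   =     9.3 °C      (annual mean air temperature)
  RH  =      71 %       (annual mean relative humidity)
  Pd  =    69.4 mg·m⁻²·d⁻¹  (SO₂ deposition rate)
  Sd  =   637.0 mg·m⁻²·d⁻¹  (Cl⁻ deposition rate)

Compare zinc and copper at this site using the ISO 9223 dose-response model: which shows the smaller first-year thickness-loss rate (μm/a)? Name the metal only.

copper

zinc: f(T) = +0.038·(T−10) [T≤10 °C] = -0.0266
  Pd branch = 0.0129·Pd^0.44·e^(0.046·RH+f) = 2.126 μm/a
  Cl⁻ term: 0.0175·637.0^0.57·exp(0.008·71+0.085·9.3) = 2.7
  sum: 2.126 + 2.7 → r_corr = 4.827 μm/a
copper: temperature factor f = +0.126·(-0.7) = -0.0882
  Pd branch = 0.0053·Pd^0.26·e^(0.059·RH+f) = 0.9638 μm/a
  Cl⁻ term: 0.01025·637.0^0.27·exp(0.036·71+0.049·9.3) = 1.191
  sum: 0.9638 + 1.191 → r_corr = 2.155 μm/a
Ordering by μm/a: zinc (4.83) > copper (2.15)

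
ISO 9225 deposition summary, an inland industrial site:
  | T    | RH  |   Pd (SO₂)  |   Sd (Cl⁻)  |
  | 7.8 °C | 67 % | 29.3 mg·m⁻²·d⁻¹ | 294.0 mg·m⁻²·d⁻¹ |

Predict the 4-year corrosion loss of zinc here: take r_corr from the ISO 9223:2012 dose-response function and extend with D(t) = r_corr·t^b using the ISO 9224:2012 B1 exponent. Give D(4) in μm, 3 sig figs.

D(4) = 8.10 μm

zinc: temperature factor f = +0.038·(-2.2) = -0.0836
  SO₂ term: 0.0129·29.3^0.44·exp(0.046·67-0.0836) = 1.143
  Cl⁻ term: 0.0175·294.0^0.57·exp(0.008·67+0.085·7.8) = 1.482
  r_corr = 1.143 + 1.482 = 2.625 μm/a
Long-term exponent b (ISO 9224 Table 2, B1) = 0.813
  D(4) = 2.625 × 4^0.813 = 2.625 × 3.087 = 8.102 μm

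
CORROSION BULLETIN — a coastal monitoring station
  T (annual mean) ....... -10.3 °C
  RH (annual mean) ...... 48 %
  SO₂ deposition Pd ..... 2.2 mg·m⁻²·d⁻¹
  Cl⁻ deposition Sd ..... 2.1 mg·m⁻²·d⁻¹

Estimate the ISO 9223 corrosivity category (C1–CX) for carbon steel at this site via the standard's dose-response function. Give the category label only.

carbon steel: temperature factor f = +0.150·(-20.3) = -3.0450
  SO₂ term: 1.77·2.2^0.52·exp(0.02·48-3.0450) = 0.3315
  Cl⁻ term: 0.102·2.1^0.62·exp(0.033·48+0.04·-10.3) = 0.5216
  sum: 0.3315 + 0.5216 → r_corr = 0.8532 μm/a
0.853 μm/a falls in (0, 1.3] for carbon steel → category C1

C1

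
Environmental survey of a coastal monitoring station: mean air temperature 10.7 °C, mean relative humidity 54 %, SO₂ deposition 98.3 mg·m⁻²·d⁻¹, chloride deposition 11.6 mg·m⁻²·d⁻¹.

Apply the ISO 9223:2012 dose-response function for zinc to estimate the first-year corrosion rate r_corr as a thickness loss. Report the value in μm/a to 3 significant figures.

zinc: f(T) = -0.071·(T−10) [T>10 °C] = -0.0497
  Pd branch = 0.0129·Pd^0.44·e^(0.046·RH+f) = 1.108 μm/a
  Cl⁻ term: 0.0175·11.6^0.57·exp(0.008·54+0.085·10.7) = 0.2706
  sum: 1.108 + 0.2706 → r_corr = 1.379 μm/a

r_corr = 1.38 μm/a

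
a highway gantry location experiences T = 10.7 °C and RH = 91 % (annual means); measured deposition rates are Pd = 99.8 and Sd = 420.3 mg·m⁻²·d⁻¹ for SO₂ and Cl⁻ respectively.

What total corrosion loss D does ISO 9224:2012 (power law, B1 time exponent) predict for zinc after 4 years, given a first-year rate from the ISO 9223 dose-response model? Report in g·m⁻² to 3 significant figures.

zinc: temperature factor f = -0.071·(0.7) = -0.0497
  SO₂ term: 0.0129·99.8^0.44·exp(0.046·91-0.0497) = 6.118
  Cl⁻ term: 0.0175·420.3^0.57·exp(0.008·91+0.085·10.7) = 2.816
  r_corr = 6.118 + 2.816 = 8.934 μm/a
ISO 9224: D(t) = r_corr · t^b with b = 0.813 (zinc, B1)
  D(4) = 8.934 × 4^0.813 = 8.934 × 3.087 = 27.57 μm
  Mass loss = 27.57 μm × 7.14 g/cm³ = 196.9 g·m⁻²

D(4) = 197 g·m⁻²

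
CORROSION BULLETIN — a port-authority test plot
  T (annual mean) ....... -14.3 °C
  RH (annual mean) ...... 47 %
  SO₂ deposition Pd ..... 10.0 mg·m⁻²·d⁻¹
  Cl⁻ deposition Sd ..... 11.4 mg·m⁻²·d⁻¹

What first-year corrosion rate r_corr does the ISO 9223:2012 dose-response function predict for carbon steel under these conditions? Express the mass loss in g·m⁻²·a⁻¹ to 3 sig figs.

carbon steel: f(T) = +0.150·(T−10) [T≤10 °C] = -3.6450
  SO₂ term: 1.77·10.0^0.52·exp(0.02·47-3.6450) = 0.3919
  Cl⁻ term: 0.102·11.4^0.62·exp(0.033·47+0.04·-14.3) = 1.228
  r_corr = 0.3919 + 1.228 = 1.62 μm/a
Convert to mass loss: 1.62 μm/a × 7.85 g/cm³ = 12.71 g·m⁻²·a⁻¹

r_corr = 12.7 g·m⁻²·a⁻¹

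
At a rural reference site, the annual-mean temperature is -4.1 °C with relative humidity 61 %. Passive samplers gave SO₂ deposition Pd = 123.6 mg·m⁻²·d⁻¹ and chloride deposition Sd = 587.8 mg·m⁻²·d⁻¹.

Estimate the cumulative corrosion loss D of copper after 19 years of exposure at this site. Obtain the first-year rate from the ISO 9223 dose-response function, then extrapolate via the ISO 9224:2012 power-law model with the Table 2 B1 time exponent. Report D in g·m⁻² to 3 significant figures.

D(19) = 34.2 g·m⁻²

copper: f(T) = +0.126·(T−10) [T≤10 °C] = -1.7766
  Pd branch = 0.0053·Pd^0.26·e^(0.059·RH+f) = 0.1147 μm/a
  Sd branch = 0.01025·Sd^0.27·e^(0.036·RH+0.049·T) = 0.4216 μm/a
  sum: 0.1147 + 0.4216 → r_corr = 0.5363 μm/a
Long-term exponent b (ISO 9224 Table 2, B1) = 0.667
  D(19) = 0.5363 × 19^0.667 = 0.5363 × 7.127 = 3.822 μm
  Mass loss = 3.822 μm × 8.96 g/cm³ = 34.25 g·m⁻²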